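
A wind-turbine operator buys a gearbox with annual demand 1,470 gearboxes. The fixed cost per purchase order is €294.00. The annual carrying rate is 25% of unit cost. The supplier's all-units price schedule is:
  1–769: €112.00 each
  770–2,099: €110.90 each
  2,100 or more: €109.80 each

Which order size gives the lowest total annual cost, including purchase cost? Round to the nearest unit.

Q* ≈ 176 gearboxes

Holding cost per unit per year at price C is H = 0.25·C.
For each price level, check whether its EOQ is feasible; otherwise the best quantity at that price is the breakpoint.
EOQ at €112.00 = 175.7 (feasible in tier 1): TC = 1,470×€112.00 + (1,470/175.7)×294 + (175.7/2)×0.25×€112.00 = €169,559.56.
EOQ at €110.90 = 176.6 < 770, so use break Q=770: TC = 1,470×€110.90 + (1,470/770.0)×294 + (770.0/2)×0.25×€110.90 = €174,258.40.
EOQ at €109.80 = 177.5 < 2100, so use break Q=2100: TC = 1,470×€109.80 + (1,470/2100.0)×294 + (2100.0/2)×0.25×€109.80 = €190,434.30.
Lowest total cost is €169,559.56 at Q = 175.7.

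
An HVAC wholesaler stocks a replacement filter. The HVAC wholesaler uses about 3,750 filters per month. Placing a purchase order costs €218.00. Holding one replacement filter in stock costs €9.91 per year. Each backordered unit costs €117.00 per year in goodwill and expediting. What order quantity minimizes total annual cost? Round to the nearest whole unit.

Q* ≈ 1,465 filters

Annual demand D = 3,750 × 12 = 45,000.
With planned backorders, Q* = √(2DS/H) · √((H+B)/B).
√(2DS/H) = √(2 × 45,000 × 218 / 9.91) = 1407.060.
√((H+B)/B) = √((9.91+117)/117) = 1.0415.
Q* ≈ 1465.439.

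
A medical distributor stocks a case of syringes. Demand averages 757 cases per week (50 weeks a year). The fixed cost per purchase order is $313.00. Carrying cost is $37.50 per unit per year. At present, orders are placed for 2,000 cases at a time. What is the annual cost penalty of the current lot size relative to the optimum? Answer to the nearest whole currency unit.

Extra cost ≈ $13,615 per year

Annual demand D = 757 × 50 = 37,850.
EOQ = √(2DS/H) = √(2 × 37,850 × 313 / 37.5) ≈ 794.89.
Cost at Q* = (D/Q*)S + (Q*/2)H = √(2DSH) ≈ $29,808.20.
Cost at Q = 2,000: (37,850/2,000)×313 + (2,000/2)×37.5 = $5,923.53 + $37,500.00 = $43,423.53.
Excess = $43,423.53 − $29,808.20 = $13,615.33.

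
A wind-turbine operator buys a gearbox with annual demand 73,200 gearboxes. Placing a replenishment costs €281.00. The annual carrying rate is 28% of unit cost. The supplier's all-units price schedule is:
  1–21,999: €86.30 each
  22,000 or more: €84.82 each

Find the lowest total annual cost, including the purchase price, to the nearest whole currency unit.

Holding cost per unit per year at price C is H = 0.28·C.
Evaluate total cost at each tier's feasible EOQ or, if the EOQ is below the tier, at the tier's minimum quantity.
EOQ at €86.30 = 1304.8 (feasible in tier 1): TC = 73,200×€86.30 + (73,200/1304.8)×281 + (1304.8/2)×0.28×€86.30 = €6,348,688.85.
EOQ at €84.82 = 1316.1 < 22000, so use break Q=22000: TC = 73,200×€84.82 + (73,200/22000.0)×281 + (22000.0/2)×0.28×€84.82 = €6,471,004.56.
Lowest total cost among the candidates is at Q = 1304.8.

TC* ≈ €6,348,689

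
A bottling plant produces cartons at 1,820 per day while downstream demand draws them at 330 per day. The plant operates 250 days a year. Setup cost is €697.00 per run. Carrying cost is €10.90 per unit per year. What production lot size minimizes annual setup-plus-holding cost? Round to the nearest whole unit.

Annual demand D = 330 × 250 = 82,500.
Production build-up factor (1 − d/p) = 1 − 330/1,820 = 0.8187.
Q* = √(2DS / (H(1 − d/p))) = √(2 × 82,500 × 697 / (10.9 × 0.8187)).
= √(115,005,000 / 8.9236) ≈ 3589.944.

Q* ≈ 3,590 cartons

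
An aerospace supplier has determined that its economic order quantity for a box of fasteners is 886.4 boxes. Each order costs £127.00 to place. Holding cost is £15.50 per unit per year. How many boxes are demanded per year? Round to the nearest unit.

Invert the EOQ relation Q*² = 2DS/H.
From Q* = √(2DS/H): D = Q*²H / (2S) = 886.4² × 15.5 / (2 × 127) = 47946.563.

D ≈ 47,947 boxes per year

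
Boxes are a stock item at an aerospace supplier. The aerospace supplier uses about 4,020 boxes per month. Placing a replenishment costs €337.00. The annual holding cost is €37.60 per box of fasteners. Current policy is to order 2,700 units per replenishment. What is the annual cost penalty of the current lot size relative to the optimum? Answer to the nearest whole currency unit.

Annual demand D = 4,020 × 12 = 48,240.
EOQ = √(2DS/H) = √(2 × 48,240 × 337 / 37.6) ≈ 929.91.
Cost at Q* = (D/Q*)S + (Q*/2)H = √(2DSH) ≈ €34,964.52.
Cost at Q = 2,700: (48,240/2,700)×337 + (2,700/2)×37.6 = €6,021.07 + €50,760.00 = €56,781.07.
Excess = €56,781.07 − €34,964.52 = €21,816.55.

Extra cost ≈ €21,817 per year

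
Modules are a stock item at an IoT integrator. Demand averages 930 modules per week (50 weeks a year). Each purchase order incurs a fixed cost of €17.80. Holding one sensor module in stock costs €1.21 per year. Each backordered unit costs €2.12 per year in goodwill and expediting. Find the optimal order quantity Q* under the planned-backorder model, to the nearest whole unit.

Q* ≈ 1,466 modules

Annual demand D = 930 × 50 = 46,500.
With planned backorders, Q* = √(2DS/H) · √((H+B)/B).
√(2DS/H) = √(2 × 46,500 × 17.8 / 1.21) = 1169.658.
√((H+B)/B) = √((1.21+2.12)/2.12) = 1.2533.
Q* ≈ 1465.929.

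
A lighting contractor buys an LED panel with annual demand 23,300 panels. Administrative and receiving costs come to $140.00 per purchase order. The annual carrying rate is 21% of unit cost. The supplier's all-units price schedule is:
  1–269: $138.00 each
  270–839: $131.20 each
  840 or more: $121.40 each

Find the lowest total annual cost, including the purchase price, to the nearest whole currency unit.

TC* ≈ $2,843,211

Holding cost per unit per year at price C is H = 0.21·C.
Evaluate total cost at each tier's feasible EOQ or, if the EOQ is below the tier, at the tier's minimum quantity.
Tier 1 ($138.00): EOQ = 474.5 exceeds tier's upper bound 269, so this tier is dominated.
EOQ at $131.20 = 486.6 (feasible in tier 2): TC = 23,300×$131.20 + (23,300/486.6)×140 + (486.6/2)×0.21×$131.20 = $3,070,367.06.
EOQ at $121.40 = 505.9 < 840, so use break Q=840: TC = 23,300×$121.40 + (23,300/840.0)×140 + (840.0/2)×0.21×$121.40 = $2,843,210.81.
Lowest total cost among the candidates is at Q = 840.0.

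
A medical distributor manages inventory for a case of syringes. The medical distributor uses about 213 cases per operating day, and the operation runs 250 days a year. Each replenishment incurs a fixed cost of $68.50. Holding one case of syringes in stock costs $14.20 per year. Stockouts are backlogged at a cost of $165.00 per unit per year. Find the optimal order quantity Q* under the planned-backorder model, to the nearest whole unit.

Q* ≈ 747 cases

Annual demand D = 213 × 250 = 53,250.
With planned backorders, Q* = √(2DS/H) · √((H+B)/B).
√(2DS/H) = √(2 × 53,250 × 68.5 / 14.2) = 716.764.
√((H+B)/B) = √((14.2+165)/165) = 1.0421.
Q* ≈ 746.970.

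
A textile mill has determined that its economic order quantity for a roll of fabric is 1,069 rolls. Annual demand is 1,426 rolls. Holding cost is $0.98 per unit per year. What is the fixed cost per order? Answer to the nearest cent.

S ≈ $392.67

The basic EOQ model gives Q* = √(2DS/H); rearrange for the unknown.
From Q* = √(2DS/H): S = Q*²H / (2D) = 1,069² × 0.98 / (2 × 1,426) = 392.6738.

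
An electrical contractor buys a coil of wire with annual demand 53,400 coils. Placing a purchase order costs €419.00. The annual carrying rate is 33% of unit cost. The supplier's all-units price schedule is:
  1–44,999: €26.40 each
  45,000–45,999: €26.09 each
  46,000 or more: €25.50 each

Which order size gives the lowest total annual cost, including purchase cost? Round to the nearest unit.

Q* ≈ 2,266 coils

Holding cost per unit per year at price C is H = 0.33·C.
For each price level, check whether its EOQ is feasible; otherwise the best quantity at that price is the breakpoint.
EOQ at €26.40 = 2266.4 (feasible in tier 1): TC = 53,400×€26.40 + (53,400/2266.4)×419 + (2266.4/2)×0.33×€26.40 = €1,429,504.75.
EOQ at €26.09 = 2279.8 < 45000, so use break Q=45000: TC = 53,400×€26.09 + (53,400/45000.0)×419 + (45000.0/2)×0.33×€26.09 = €1,587,421.46.
EOQ at €25.50 = 2306.0 < 46000, so use break Q=46000: TC = 53,400×€25.50 + (53,400/46000.0)×419 + (46000.0/2)×0.33×€25.50 = €1,555,731.40.
Lowest total cost is €1,429,504.75 at Q = 2266.4.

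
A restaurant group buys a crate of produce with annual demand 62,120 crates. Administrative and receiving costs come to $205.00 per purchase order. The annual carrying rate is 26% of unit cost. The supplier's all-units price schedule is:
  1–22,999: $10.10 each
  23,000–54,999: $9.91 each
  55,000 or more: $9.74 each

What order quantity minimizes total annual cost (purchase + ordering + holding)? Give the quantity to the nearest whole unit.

Holding cost per unit per year at price C is H = 0.26·C.
Evaluate total cost at each tier's feasible EOQ or, if the EOQ is below the tier, at the tier's minimum quantity.
EOQ at $10.10 = 3114.3 (feasible in tier 1): TC = 62,120×$10.10 + (62,120/3114.3)×205 + (3114.3/2)×0.26×$10.10 = $635,590.15.
EOQ at $9.91 = 3144.0 < 23000, so use break Q=23000: TC = 62,120×$9.91 + (62,120/23000.0)×205 + (23000.0/2)×0.26×$9.91 = $645,793.78.
EOQ at $9.74 = 3171.3 < 55000, so use break Q=55000: TC = 62,120×$9.74 + (62,120/55000.0)×205 + (55000.0/2)×0.26×$9.74 = $674,921.34.
Lowest total cost is $635,590.15 at Q = 3114.3.

Q* ≈ 3,114 crates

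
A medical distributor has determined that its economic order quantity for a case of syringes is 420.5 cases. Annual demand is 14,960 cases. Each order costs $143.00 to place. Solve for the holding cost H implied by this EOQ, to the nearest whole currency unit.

H ≈ $24

Invert the EOQ relation Q*² = 2DS/H.
From Q* = √(2DS/H): H = 2DS / Q*² = 2 × 14,960 × 143 / 420.5² = 24.1972.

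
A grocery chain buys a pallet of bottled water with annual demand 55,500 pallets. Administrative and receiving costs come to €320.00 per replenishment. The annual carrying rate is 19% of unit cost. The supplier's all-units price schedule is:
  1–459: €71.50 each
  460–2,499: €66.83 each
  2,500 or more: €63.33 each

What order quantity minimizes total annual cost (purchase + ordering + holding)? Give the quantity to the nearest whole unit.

Q* ≈ 2,500 pallets

Holding cost per unit per year at price C is H = 0.19·C.
For each price level, check whether its EOQ is feasible; otherwise the best quantity at that price is the breakpoint.
Tier 1 (€71.50): EOQ = 1617.0 exceeds tier's upper bound 459, so this tier is dominated.
EOQ at €66.83 = 1672.5 (feasible in tier 2): TC = 55,500×€66.83 + (55,500/1672.5)×320 + (1672.5/2)×0.19×€66.83 = €3,730,302.29.
EOQ at €63.33 = 1718.1 < 2500, so use break Q=2500: TC = 55,500×€63.33 + (55,500/2500.0)×320 + (2500.0/2)×0.19×€63.33 = €3,536,959.88.
Lowest total cost is €3,536,959.88 at Q = 2500.0.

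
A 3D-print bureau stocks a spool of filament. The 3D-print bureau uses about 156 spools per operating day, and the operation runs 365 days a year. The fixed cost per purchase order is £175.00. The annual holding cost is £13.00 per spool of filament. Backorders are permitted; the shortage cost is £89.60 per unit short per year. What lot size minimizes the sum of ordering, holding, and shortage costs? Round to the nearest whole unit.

Annual demand D = 156 × 365 = 56,940.
With planned backorders, Q* = √(2DS/H) · √((H+B)/B).
√(2DS/H) = √(2 × 56,940 × 175 / 13) = 1238.144.
√((H+B)/B) = √((13+89.6)/89.6) = 1.0701.
Q* ≈ 1324.923.

Q* ≈ 1,325 spools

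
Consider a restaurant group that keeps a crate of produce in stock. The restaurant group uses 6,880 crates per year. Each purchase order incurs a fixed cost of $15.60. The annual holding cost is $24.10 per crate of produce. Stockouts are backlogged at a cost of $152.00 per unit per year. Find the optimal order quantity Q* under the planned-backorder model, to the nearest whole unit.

Q* ≈ 102 crates

With planned backorders, Q* = √(2DS/H) · √((H+B)/B).
√(2DS/H) = √(2 × 6,880 × 15.6 / 24.1) = 94.376.
√((H+B)/B) = √((24.1+152)/152) = 1.0764.
Q* ≈ 101.583.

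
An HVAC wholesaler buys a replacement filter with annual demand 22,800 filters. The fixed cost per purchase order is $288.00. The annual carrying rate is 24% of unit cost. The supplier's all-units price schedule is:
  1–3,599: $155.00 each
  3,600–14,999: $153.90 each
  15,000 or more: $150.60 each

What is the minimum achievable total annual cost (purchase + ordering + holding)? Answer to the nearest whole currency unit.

TC* ≈ $3,556,103

Holding cost per unit per year at price C is H = 0.24·C.
For each price level, check whether its EOQ is feasible; otherwise the best quantity at that price is the breakpoint.
EOQ at $155.00 = 594.2 (feasible in tier 1): TC = 22,800×$155.00 + (22,800/594.2)×288 + (594.2/2)×0.24×$155.00 = $3,556,102.94.
EOQ at $153.90 = 596.3 < 3600, so use break Q=3600: TC = 22,800×$153.90 + (22,800/3600.0)×288 + (3600.0/2)×0.24×$153.90 = $3,577,228.80.
EOQ at $150.60 = 602.8 < 15000, so use break Q=15000: TC = 22,800×$150.60 + (22,800/15000.0)×288 + (15000.0/2)×0.24×$150.60 = $3,705,197.76.
Lowest total cost among the candidates is at Q = 594.2.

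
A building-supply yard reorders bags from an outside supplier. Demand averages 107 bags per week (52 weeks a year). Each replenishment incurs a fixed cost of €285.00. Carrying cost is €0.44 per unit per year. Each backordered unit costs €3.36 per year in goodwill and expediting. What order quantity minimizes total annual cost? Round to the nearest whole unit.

Annual demand D = 107 × 52 = 5,564.
With planned backorders, Q* = √(2DS/H) · √((H+B)/B).
√(2DS/H) = √(2 × 5,564 × 285 / 0.44) = 2684.755.
√((H+B)/B) = √((0.44+3.36)/3.36) = 1.0635.
Q* ≈ 2855.136.

Q* ≈ 2,855 bags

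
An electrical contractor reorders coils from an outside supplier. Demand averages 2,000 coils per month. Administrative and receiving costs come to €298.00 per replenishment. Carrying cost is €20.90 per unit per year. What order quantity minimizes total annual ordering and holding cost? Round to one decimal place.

Q* ≈ 827.3 coils

Annual demand D = 2,000 × 12 = 24,000.
EOQ = √(2DS / H) = √(2 × 24,000 × 298 / 20.9).
= √(14,304,000 / 20.9) = √684,401.9139 ≈ 827.286.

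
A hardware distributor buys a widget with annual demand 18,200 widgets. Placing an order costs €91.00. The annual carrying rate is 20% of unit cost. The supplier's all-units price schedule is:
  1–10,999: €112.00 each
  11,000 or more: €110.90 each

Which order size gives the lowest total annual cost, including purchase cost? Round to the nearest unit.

Q* ≈ 385 widgets

Holding cost per unit per year at price C is H = 0.20·C.
For each price level, check whether its EOQ is feasible; otherwise the best quantity at that price is the breakpoint.
EOQ at €112.00 = 384.5 (feasible in tier 1): TC = 18,200×€112.00 + (18,200/384.5)×91 + (384.5/2)×0.20×€112.00 = €2,047,013.81.
EOQ at €110.90 = 386.4 < 11000, so use break Q=11000: TC = 18,200×€110.90 + (18,200/11000.0)×91 + (11000.0/2)×0.20×€110.90 = €2,140,520.56.
Lowest total cost is €2,047,013.81 at Q = 384.5.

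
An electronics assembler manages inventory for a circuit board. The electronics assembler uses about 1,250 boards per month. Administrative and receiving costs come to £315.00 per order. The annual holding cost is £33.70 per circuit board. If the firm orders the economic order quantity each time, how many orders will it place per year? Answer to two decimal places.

N ≈ 28.33 orders per year

Annual demand D = 1,250 × 12 = 15,000.
EOQ = √(2DS/H) = √(2 × 15,000 × 315 / 33.7) ≈ 529.54.
Orders per year = D / Q* = 15,000 / 529.54 ≈ 28.326.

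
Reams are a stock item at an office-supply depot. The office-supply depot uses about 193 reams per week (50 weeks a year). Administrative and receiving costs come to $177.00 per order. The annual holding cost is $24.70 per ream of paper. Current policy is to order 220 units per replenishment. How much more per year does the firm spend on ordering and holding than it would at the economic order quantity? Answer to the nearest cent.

Extra cost ≈ $1,295.13 per year

Annual demand D = 193 × 50 = 9,650.
EOQ = √(2DS/H) = √(2 × 9,650 × 177 / 24.7) ≈ 371.89.
Cost at Q* = (D/Q*)S + (Q*/2)H = √(2DSH) ≈ $9,185.73.
Cost at Q = 220: (9,650/220)×177 + (220/2)×24.7 = $7,763.86 + $2,717.00 = $10,480.86.
Excess = $10,480.86 − $9,185.73 = $1,295.13.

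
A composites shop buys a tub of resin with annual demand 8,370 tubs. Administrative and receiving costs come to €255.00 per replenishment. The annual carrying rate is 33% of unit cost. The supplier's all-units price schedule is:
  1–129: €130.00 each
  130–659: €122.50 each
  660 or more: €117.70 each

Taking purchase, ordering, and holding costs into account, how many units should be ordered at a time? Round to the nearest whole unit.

Holding cost per unit per year at price C is H = 0.33·C.
Candidates are each tier's EOQ (if it falls in that tier) and each price-break quantity.
Tier 1 (€130.00): EOQ = 315.4 exceeds tier's upper bound 129, so this tier is dominated.
EOQ at €122.50 = 325.0 (feasible in tier 2): TC = 8,370×€122.50 + (8,370/325.0)×255 + (325.0/2)×0.33×€122.50 = €1,038,461.29.
EOQ at €117.70 = 331.5 < 660, so use break Q=660: TC = 8,370×€117.70 + (8,370/660.0)×255 + (660.0/2)×0.33×€117.70 = €1,001,200.39.
Lowest total cost is €1,001,200.39 at Q = 660.0.

Q* ≈ 660 tubs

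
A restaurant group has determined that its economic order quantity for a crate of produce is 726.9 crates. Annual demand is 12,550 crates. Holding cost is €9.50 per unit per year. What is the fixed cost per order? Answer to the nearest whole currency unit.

S ≈ €200

Invert the EOQ relation Q*² = 2DS/H.
From Q* = √(2DS/H): S = Q*²H / (2D) = 726.9² × 9.5 / (2 × 12,550) = 199.9858.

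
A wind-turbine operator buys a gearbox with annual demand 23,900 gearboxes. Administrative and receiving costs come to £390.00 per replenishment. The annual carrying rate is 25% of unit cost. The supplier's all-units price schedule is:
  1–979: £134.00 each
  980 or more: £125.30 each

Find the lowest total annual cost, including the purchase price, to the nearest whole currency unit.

Holding cost per unit per year at price C is H = 0.25·C.
Evaluate total cost at each tier's feasible EOQ or, if the EOQ is below the tier, at the tier's minimum quantity.
EOQ at £134.00 = 746.0 (feasible in tier 1): TC = 23,900×£134.00 + (23,900/746.0)×390 + (746.0/2)×0.25×£134.00 = £3,227,590.14.
EOQ at £125.30 = 771.4 < 980, so use break Q=980: TC = 23,900×£125.30 + (23,900/980.0)×390 + (980.0/2)×0.25×£125.30 = £3,019,530.47.
Lowest total cost among the candidates is at Q = 980.0.

TC* ≈ £3,019,530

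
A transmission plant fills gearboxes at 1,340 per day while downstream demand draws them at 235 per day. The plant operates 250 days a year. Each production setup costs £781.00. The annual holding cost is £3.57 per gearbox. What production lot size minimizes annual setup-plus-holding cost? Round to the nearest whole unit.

Q* ≈ 5,583 gearboxes

Annual demand D = 235 × 250 = 58,750.
Production build-up factor (1 − d/p) = 1 − 235/1,340 = 0.8246.
Q* = √(2DS / (H(1 − d/p))) = √(2 × 58,750 × 781 / (3.57 × 0.8246)).
= √(91,767,500 / 2.9439) ≈ 5583.180.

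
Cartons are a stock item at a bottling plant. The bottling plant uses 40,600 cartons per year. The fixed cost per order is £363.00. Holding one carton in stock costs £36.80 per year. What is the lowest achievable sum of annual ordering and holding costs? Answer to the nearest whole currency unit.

Q* = √(2DS/H) = √(2 × 40,600 × 363 / 36.8) ≈ 894.97.
At the optimum the two cost components are equal, so total cost = 2·(Q*/2)H = Q*·H.
Minimum total = √(2DSH) = √(2 × 40,600 × 363 × 36.8) ≈ 32934.816.

TC* ≈ £32,935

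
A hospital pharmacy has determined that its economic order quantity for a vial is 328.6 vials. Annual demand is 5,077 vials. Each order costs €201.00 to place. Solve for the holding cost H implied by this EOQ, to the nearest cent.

H ≈ €18.90

The basic EOQ model gives Q* = √(2DS/H); rearrange for the unknown.
From Q* = √(2DS/H): H = 2DS / Q*² = 2 × 5,077 × 201 / 328.6² = 18.9016.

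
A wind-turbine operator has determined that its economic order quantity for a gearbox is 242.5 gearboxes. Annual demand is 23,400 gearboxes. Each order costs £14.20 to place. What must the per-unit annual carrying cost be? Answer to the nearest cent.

The basic EOQ model gives Q* = √(2DS/H); rearrange for the unknown.
From Q* = √(2DS/H): H = 2DS / Q*² = 2 × 23,400 × 14.2 / 242.5² = 11.3008.

H ≈ £11.30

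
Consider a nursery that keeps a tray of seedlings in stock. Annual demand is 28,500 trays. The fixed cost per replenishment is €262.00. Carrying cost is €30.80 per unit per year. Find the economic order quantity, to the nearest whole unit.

EOQ = √(2DS / H) = √(2 × 28,500 × 262 / 30.8).
= √(14,934,000 / 30.8) = √484,870.1299 ≈ 696.326.

Q* ≈ 696 trays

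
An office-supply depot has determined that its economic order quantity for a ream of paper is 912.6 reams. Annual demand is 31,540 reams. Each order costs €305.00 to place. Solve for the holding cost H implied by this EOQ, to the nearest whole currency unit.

Squaring Q* = √(2DS/H) gives Q*² = 2DS/H.
From Q* = √(2DS/H): H = 2DS / Q*² = 2 × 31,540 × 305 / 912.6² = 23.1010.

H ≈ €23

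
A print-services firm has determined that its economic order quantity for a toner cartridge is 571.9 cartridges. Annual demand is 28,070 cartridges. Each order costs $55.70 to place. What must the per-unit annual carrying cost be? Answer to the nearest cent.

The basic EOQ model gives Q* = √(2DS/H); rearrange for the unknown.
From Q* = √(2DS/H): H = 2DS / Q*² = 2 × 28,070 × 55.7 / 571.9² = 9.5606.

H ≈ $9.56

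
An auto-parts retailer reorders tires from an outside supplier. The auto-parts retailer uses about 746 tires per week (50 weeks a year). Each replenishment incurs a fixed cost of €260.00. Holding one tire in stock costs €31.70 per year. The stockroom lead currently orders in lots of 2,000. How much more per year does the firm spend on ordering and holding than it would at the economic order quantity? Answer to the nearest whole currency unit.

Extra cost ≈ €11,753 per year

Annual demand D = 746 × 50 = 37,300.
EOQ = √(2DS/H) = √(2 × 37,300 × 260 / 31.7) ≈ 782.22.
Cost at Q* = (D/Q*)S + (Q*/2)H = √(2DSH) ≈ €24,796.23.
Cost at Q = 2,000: (37,300/2,000)×260 + (2,000/2)×31.7 = €4,849.00 + €31,700.00 = €36,549.00.
Excess = €36,549.00 − €24,796.23 = €11,752.77.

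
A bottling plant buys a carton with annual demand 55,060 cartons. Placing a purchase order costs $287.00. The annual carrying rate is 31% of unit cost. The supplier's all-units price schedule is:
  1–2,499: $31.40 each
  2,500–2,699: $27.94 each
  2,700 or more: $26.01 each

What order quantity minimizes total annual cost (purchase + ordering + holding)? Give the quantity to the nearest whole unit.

Holding cost per unit per year at price C is H = 0.31·C.
Evaluate total cost at each tier's feasible EOQ or, if the EOQ is below the tier, at the tier's minimum quantity.
EOQ at $31.40 = 1801.9 (feasible in tier 1): TC = 55,060×$31.40 + (55,060/1801.9)×287 + (1801.9/2)×0.31×$31.40 = $1,746,423.60.
EOQ at $27.94 = 1910.2 < 2500, so use break Q=2500: TC = 55,060×$27.94 + (55,060/2500.0)×287 + (2500.0/2)×0.31×$27.94 = $1,555,524.04.
EOQ at $26.01 = 1979.8 < 2700, so use break Q=2700: TC = 55,060×$26.01 + (55,060/2700.0)×287 + (2700.0/2)×0.31×$26.01 = $1,448,848.46.
Lowest total cost is $1,448,848.46 at Q = 2700.0.

Q* ≈ 2,700 cartons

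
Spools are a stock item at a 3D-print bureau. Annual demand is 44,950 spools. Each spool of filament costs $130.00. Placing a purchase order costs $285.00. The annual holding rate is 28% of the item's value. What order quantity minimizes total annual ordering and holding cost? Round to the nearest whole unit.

Holding cost H = 0.28 × $130.00 = $36.4000 per unit per year.
EOQ = √(2DS / H) = √(2 × 44,950 × 285 / 36.4).
= √(25,621,500 / 36.4) = √703,887.3626 ≈ 838.980.

Q* ≈ 839 spools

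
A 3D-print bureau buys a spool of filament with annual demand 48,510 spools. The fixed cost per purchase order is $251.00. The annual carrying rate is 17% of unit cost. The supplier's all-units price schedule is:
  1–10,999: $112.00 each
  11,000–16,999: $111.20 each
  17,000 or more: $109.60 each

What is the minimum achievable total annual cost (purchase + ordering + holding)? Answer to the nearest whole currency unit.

TC* ≈ $5,454,653

Holding cost per unit per year at price C is H = 0.17·C.
For each price level, check whether its EOQ is feasible; otherwise the best quantity at that price is the breakpoint.
EOQ at $112.00 = 1130.9 (feasible in tier 1): TC = 48,510×$112.00 + (48,510/1130.9)×251 + (1130.9/2)×0.17×$112.00 = $5,454,652.82.
EOQ at $111.20 = 1135.0 < 11000, so use break Q=11000: TC = 48,510×$111.20 + (48,510/11000.0)×251 + (11000.0/2)×0.17×$111.20 = $5,499,390.91.
EOQ at $109.60 = 1143.2 < 17000, so use break Q=17000: TC = 48,510×$109.60 + (48,510/17000.0)×251 + (17000.0/2)×0.17×$109.60 = $5,475,784.24.
Lowest total cost among the candidates is at Q = 1130.9.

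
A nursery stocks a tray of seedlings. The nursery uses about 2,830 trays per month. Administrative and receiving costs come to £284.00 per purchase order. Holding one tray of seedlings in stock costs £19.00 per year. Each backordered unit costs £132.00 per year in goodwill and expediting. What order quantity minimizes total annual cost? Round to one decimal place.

Q* ≈ 1,077.7 trays

Annual demand D = 2,830 × 12 = 33,960.
With planned backorders, Q* = √(2DS/H) · √((H+B)/B).
√(2DS/H) = √(2 × 33,960 × 284 / 19) = 1007.584.
√((H+B)/B) = √((19+132)/132) = 1.0696.
Q* ≈ 1077.662.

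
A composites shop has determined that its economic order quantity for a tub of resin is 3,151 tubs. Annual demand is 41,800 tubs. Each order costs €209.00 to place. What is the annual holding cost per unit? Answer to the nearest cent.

H ≈ €1.76

The basic EOQ model gives Q* = √(2DS/H); rearrange for the unknown.
From Q* = √(2DS/H): H = 2DS / Q*² = 2 × 41,800 × 209 / 3,151² = 1.7598.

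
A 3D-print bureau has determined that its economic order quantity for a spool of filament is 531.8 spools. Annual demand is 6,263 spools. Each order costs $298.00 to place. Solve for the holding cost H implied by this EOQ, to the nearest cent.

The basic EOQ model gives Q* = √(2DS/H); rearrange for the unknown.
From Q* = √(2DS/H): H = 2DS / Q*² = 2 × 6,263 × 298 / 531.8² = 13.1987.

H ≈ $13.20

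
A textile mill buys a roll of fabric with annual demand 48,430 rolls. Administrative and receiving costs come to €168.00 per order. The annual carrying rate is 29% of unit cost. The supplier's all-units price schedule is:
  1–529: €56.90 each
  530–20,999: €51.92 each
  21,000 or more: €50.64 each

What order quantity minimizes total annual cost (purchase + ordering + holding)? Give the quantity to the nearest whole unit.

Holding cost per unit per year at price C is H = 0.29·C.
Evaluate total cost at each tier's feasible EOQ or, if the EOQ is below the tier, at the tier's minimum quantity.
Tier 1 (€56.90): EOQ = 993.1 exceeds tier's upper bound 529, so this tier is dominated.
EOQ at €51.92 = 1039.6 (feasible in tier 2): TC = 48,430×€51.92 + (48,430/1039.6)×168 + (1039.6/2)×0.29×€51.92 = €2,530,138.44.
EOQ at €50.64 = 1052.6 < 21000, so use break Q=21000: TC = 48,430×€50.64 + (48,430/21000.0)×168 + (21000.0/2)×0.29×€50.64 = €2,607,081.44.
Lowest total cost is €2,530,138.44 at Q = 1039.6.

Q* ≈ 1,040 rolls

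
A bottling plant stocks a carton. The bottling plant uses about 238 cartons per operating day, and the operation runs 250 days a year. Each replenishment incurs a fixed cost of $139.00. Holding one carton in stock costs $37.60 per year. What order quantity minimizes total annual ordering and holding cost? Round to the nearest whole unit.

Q* ≈ 663 cartons

Annual demand D = 238 × 250 = 59,500.
EOQ = √(2DS / H) = √(2 × 59,500 × 139 / 37.6).
= √(16,541,000 / 37.6) = √439,920.2128 ≈ 663.265.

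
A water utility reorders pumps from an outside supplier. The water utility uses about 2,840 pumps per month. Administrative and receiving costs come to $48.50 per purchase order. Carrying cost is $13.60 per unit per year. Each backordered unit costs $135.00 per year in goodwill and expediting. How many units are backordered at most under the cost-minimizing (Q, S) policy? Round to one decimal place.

S* ≈ 47.3 pumps

Annual demand D = 2,840 × 12 = 34,080.
With planned backorders, Q* = √(2DS/H) · √((H+B)/B).
√(2DS/H) = √(2 × 34,080 × 48.5 / 13.6) = 493.022.
√((H+B)/B) = √((13.6+135)/135) = 1.0492.
Q* ≈ 517.260.
S* = Q* · H/(H+B) = 517.260 × 13.6/148.6 ≈ 47.340.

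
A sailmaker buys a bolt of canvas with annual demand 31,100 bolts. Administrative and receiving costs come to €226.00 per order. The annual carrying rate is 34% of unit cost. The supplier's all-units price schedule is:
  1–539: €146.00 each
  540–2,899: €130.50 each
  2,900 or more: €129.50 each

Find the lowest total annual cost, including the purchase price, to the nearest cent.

Holding cost per unit per year at price C is H = 0.34·C.
For each price level, check whether its EOQ is feasible; otherwise the best quantity at that price is the breakpoint.
EOQ at €146.00 = 532.1 (feasible in tier 1): TC = 31,100×€146.00 + (31,100/532.1)×226 + (532.1/2)×0.34×€146.00 = €4,567,015.89.
EOQ at €130.50 = 562.9 (feasible in tier 2): TC = 31,100×€130.50 + (31,100/562.9)×226 + (562.9/2)×0.34×€130.50 = €4,083,524.35.
EOQ at €129.50 = 565.0 < 2900, so use break Q=2900: TC = 31,100×€129.50 + (31,100/2900.0)×226 + (2900.0/2)×0.34×€129.50 = €4,093,717.16.
Lowest total cost among the candidates is at Q = 562.9.

TC* ≈ €4,083,524.35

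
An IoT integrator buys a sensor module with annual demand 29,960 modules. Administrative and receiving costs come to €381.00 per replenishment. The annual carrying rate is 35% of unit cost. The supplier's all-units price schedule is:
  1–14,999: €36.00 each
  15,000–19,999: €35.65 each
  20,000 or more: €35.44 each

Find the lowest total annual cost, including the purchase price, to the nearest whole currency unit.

TC* ≈ €1,095,520

Holding cost per unit per year at price C is H = 0.35·C.
Candidates are each tier's EOQ (if it falls in that tier) and each price-break quantity.
EOQ at €36.00 = 1346.1 (feasible in tier 1): TC = 29,960×€36.00 + (29,960/1346.1)×381 + (1346.1/2)×0.35×€36.00 = €1,095,520.31.
EOQ at €35.65 = 1352.6 < 15000, so use break Q=15000: TC = 29,960×€35.65 + (29,960/15000.0)×381 + (15000.0/2)×0.35×€35.65 = €1,162,416.23.
EOQ at €35.44 = 1356.6 < 20000, so use break Q=20000: TC = 29,960×€35.44 + (29,960/20000.0)×381 + (20000.0/2)×0.35×€35.44 = €1,186,393.14.
Lowest total cost among the candidates is at Q = 1346.1.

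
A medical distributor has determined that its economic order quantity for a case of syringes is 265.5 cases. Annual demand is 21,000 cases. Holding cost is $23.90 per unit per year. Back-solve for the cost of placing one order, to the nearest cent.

Squaring Q* = √(2DS/H) gives Q*² = 2DS/H.
From Q* = √(2DS/H): S = Q*²H / (2D) = 265.5² × 23.9 / (2 × 21,000) = 40.1123.

S ≈ $40.11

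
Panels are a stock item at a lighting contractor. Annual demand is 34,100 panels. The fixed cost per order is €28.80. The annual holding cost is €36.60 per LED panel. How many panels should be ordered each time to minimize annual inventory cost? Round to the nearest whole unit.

Q* ≈ 232 panels

EOQ = √(2DS / H) = √(2 × 34,100 × 28.8 / 36.6).
= √(1,964,160 / 36.6) = √53,665.5738 ≈ 231.658.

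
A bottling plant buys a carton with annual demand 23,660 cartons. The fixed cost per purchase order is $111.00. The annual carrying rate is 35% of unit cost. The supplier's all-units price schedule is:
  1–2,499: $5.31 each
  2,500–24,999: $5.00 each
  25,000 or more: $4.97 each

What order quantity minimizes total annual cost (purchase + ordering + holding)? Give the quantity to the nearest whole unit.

Holding cost per unit per year at price C is H = 0.35·C.
Evaluate total cost at each tier's feasible EOQ or, if the EOQ is below the tier, at the tier's minimum quantity.
EOQ at $5.31 = 1681.1 (feasible in tier 1): TC = 23,660×$5.31 + (23,660/1681.1)×111 + (1681.1/2)×0.35×$5.31 = $128,758.99.
EOQ at $5.00 = 1732.5 < 2500, so use break Q=2500: TC = 23,660×$5.00 + (23,660/2500.0)×111 + (2500.0/2)×0.35×$5.00 = $121,538.00.
EOQ at $4.97 = 1737.7 < 25000, so use break Q=25000: TC = 23,660×$4.97 + (23,660/25000.0)×111 + (25000.0/2)×0.35×$4.97 = $139,439.00.
Lowest total cost is $121,538.00 at Q = 2500.0.

Q* ≈ 2,500 cartons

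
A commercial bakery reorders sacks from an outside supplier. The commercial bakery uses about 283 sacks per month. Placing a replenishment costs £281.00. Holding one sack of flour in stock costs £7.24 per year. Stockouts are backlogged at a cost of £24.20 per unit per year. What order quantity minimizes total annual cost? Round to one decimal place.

Q* ≈ 585.2 sacks

Annual demand D = 283 × 12 = 3,396.
With planned backorders, Q* = √(2DS/H) · √((H+B)/B).
√(2DS/H) = √(2 × 3,396 × 281 / 7.24) = 513.432.
√((H+B)/B) = √((7.24+24.2)/24.2) = 1.1398.
Q* ≈ 585.216.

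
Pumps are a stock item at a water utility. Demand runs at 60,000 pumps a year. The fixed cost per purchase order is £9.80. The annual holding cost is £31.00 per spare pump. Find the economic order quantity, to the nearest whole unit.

Q* ≈ 195 pumps

EOQ = √(2DS / H) = √(2 × 60,000 × 9.8 / 31).
= √(1,176,000 / 31) = √37,935.4839 ≈ 194.770.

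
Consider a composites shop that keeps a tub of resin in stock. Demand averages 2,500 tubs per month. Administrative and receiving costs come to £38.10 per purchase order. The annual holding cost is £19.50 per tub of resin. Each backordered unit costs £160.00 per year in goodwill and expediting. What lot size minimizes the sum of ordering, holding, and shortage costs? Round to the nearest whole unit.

Annual demand D = 2,500 × 12 = 30,000.
With planned backorders, Q* = √(2DS/H) · √((H+B)/B).
√(2DS/H) = √(2 × 30,000 × 38.1 / 19.5) = 342.390.
√((H+B)/B) = √((19.5+160)/160) = 1.0592.
Q* ≈ 362.654.

Q* ≈ 363 tubs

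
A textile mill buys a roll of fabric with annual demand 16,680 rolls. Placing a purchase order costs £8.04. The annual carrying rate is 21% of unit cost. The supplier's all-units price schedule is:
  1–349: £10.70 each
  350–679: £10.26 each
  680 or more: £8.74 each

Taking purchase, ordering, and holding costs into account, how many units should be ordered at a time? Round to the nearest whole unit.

Holding cost per unit per year at price C is H = 0.21·C.
Evaluate total cost at each tier's feasible EOQ or, if the EOQ is below the tier, at the tier's minimum quantity.
EOQ at £10.70 = 345.5 (feasible in tier 1): TC = 16,680×£10.70 + (16,680/345.5)×8.04 + (345.5/2)×0.21×£10.70 = £179,252.32.
EOQ at £10.26 = 352.8 (feasible in tier 2): TC = 16,680×£10.26 + (16,680/352.8)×8.04 + (352.8/2)×0.21×£10.26 = £171,896.99.
EOQ at £8.74 = 382.3 < 680, so use break Q=680: TC = 16,680×£8.74 + (16,680/680.0)×8.04 + (680.0/2)×0.21×£8.74 = £146,604.45.
Lowest total cost is £146,604.45 at Q = 680.0.

Q* ≈ 680 rolls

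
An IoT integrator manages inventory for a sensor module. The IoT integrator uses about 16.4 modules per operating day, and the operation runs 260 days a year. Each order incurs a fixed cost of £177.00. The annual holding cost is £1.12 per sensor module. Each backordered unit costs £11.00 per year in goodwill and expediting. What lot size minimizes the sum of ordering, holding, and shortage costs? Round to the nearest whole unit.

Annual demand D = 16.4 × 260 = 4,264.
With planned backorders, Q* = √(2DS/H) · √((H+B)/B).
√(2DS/H) = √(2 × 4,264 × 177 / 1.12) = 1160.917.
√((H+B)/B) = √((1.12+11)/11) = 1.0497.
Q* ≈ 1218.586.

Q* ≈ 1,219 modules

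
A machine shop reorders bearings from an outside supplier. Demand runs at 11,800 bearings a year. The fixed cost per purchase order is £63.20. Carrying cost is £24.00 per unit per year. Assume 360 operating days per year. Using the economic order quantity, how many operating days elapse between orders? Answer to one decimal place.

EOQ = √(2DS/H) = √(2 × 11,800 × 63.2 / 24) ≈ 249.29.
Cycle time = Q*/D × 360 = 249.29 / 11,800 × 360 ≈ 7.606 days.

T ≈ 7.6 days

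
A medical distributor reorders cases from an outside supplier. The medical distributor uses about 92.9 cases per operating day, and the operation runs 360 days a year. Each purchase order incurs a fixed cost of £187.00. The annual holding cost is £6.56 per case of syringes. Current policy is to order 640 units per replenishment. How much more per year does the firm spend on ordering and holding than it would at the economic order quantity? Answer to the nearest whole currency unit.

Extra cost ≈ £2,813 per year

Annual demand D = 92.9 × 360 = 33,444.
EOQ = √(2DS/H) = √(2 × 33,444 × 187 / 6.56) ≈ 1380.84.
Cost at Q* = (D/Q*)S + (Q*/2)H = √(2DSH) ≈ £9,058.30.
Cost at Q = 640: (33,444/640)×187 + (640/2)×6.56 = £9,771.92 + £2,099.20 = £11,871.12.
Excess = £11,871.12 − £9,058.30 = £2,812.82.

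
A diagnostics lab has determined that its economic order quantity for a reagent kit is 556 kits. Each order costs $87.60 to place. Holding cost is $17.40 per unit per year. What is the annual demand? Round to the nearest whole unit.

D ≈ 30,702 kits per year

The basic EOQ model gives Q* = √(2DS/H); rearrange for the unknown.
From Q* = √(2DS/H): D = Q*²H / (2S) = 556² × 17.4 / (2 × 87.6) = 30701.863.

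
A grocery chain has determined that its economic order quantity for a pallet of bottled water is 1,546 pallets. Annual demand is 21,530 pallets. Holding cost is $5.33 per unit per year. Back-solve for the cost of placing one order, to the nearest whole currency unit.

Invert the EOQ relation Q*² = 2DS/H.
From Q* = √(2DS/H): S = Q*²H / (2D) = 1,546² × 5.33 / (2 × 21,530) = 295.8504.

S ≈ $296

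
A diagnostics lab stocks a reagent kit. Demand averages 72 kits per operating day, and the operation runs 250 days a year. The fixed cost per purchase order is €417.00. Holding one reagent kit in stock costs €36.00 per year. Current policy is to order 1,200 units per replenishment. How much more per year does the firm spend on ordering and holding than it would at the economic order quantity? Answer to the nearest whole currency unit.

Extra cost ≈ €4,608 per year

Annual demand D = 72 × 250 = 18,000.
EOQ = √(2DS/H) = √(2 × 18,000 × 417 / 36) ≈ 645.76.
Cost at Q* = (D/Q*)S + (Q*/2)H = √(2DSH) ≈ €23,247.19.
Cost at Q = 1,200: (18,000/1,200)×417 + (1,200/2)×36 = €6,255.00 + €21,600.00 = €27,855.00.
Excess = €27,855.00 − €23,247.19 = €4,607.81.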